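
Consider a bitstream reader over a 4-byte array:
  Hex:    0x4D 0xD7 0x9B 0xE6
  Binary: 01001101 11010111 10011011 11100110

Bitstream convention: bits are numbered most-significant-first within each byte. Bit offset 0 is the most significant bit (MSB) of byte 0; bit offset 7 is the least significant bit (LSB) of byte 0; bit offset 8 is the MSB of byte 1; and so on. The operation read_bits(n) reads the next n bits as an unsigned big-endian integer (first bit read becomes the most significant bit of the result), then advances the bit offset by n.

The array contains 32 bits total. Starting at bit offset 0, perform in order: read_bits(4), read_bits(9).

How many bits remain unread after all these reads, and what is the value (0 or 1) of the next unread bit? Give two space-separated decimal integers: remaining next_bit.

Read 1: bits[0:4] width=4 -> value=4 (bin 0100); offset now 4 = byte 0 bit 4; 28 bits remain
Read 2: bits[4:13] width=9 -> value=442 (bin 110111010); offset now 13 = byte 1 bit 5; 19 bits remain

Answer: 19 1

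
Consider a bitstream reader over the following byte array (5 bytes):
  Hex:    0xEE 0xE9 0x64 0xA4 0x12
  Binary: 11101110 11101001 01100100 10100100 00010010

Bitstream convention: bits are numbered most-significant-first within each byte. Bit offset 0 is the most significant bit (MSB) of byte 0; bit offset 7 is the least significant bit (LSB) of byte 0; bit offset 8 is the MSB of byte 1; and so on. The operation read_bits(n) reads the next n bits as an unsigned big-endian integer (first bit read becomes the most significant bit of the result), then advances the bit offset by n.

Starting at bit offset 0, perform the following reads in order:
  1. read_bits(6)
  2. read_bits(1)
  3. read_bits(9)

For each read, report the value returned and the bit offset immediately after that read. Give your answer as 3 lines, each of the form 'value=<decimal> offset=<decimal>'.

Read 1: bits[0:6] width=6 -> value=59 (bin 111011); offset now 6 = byte 0 bit 6; 34 bits remain
Read 2: bits[6:7] width=1 -> value=1 (bin 1); offset now 7 = byte 0 bit 7; 33 bits remain
Read 3: bits[7:16] width=9 -> value=233 (bin 011101001); offset now 16 = byte 2 bit 0; 24 bits remain

Answer: value=59 offset=6
value=1 offset=7
value=233 offset=16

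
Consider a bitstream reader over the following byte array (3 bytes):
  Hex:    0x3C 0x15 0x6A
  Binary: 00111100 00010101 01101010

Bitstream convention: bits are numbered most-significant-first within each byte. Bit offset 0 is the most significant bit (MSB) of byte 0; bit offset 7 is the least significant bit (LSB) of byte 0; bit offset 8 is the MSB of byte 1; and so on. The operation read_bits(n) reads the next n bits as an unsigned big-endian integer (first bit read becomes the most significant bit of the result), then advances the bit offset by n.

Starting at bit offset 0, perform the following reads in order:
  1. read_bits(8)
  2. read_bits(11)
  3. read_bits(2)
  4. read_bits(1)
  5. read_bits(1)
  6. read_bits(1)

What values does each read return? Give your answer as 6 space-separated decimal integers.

Read 1: bits[0:8] width=8 -> value=60 (bin 00111100); offset now 8 = byte 1 bit 0; 16 bits remain
Read 2: bits[8:19] width=11 -> value=171 (bin 00010101011); offset now 19 = byte 2 bit 3; 5 bits remain
Read 3: bits[19:21] width=2 -> value=1 (bin 01); offset now 21 = byte 2 bit 5; 3 bits remain
Read 4: bits[21:22] width=1 -> value=0 (bin 0); offset now 22 = byte 2 bit 6; 2 bits remain
Read 5: bits[22:23] width=1 -> value=1 (bin 1); offset now 23 = byte 2 bit 7; 1 bits remain
Read 6: bits[23:24] width=1 -> value=0 (bin 0); offset now 24 = byte 3 bit 0; 0 bits remain

Answer: 60 171 1 0 1 0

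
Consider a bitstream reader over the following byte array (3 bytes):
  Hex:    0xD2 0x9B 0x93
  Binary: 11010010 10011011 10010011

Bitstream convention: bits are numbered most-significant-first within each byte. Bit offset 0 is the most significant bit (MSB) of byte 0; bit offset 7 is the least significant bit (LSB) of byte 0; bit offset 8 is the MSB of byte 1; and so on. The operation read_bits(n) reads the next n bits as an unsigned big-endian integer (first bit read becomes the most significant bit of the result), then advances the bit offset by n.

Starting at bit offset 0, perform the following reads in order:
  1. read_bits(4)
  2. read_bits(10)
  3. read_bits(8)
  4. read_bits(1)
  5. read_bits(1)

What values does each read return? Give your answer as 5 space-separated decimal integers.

Read 1: bits[0:4] width=4 -> value=13 (bin 1101); offset now 4 = byte 0 bit 4; 20 bits remain
Read 2: bits[4:14] width=10 -> value=166 (bin 0010100110); offset now 14 = byte 1 bit 6; 10 bits remain
Read 3: bits[14:22] width=8 -> value=228 (bin 11100100); offset now 22 = byte 2 bit 6; 2 bits remain
Read 4: bits[22:23] width=1 -> value=1 (bin 1); offset now 23 = byte 2 bit 7; 1 bits remain
Read 5: bits[23:24] width=1 -> value=1 (bin 1); offset now 24 = byte 3 bit 0; 0 bits remain

Answer: 13 166 228 1 1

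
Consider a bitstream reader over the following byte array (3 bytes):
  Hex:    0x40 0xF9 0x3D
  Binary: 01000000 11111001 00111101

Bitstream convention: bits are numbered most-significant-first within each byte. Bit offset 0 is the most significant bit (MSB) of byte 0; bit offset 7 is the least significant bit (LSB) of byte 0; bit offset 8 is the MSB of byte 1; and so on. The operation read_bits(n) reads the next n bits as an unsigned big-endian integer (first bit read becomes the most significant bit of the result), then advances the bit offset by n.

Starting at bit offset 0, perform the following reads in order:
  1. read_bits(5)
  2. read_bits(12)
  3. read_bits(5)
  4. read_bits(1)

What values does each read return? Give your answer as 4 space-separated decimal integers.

Answer: 8 498 15 0

Derivation:
Read 1: bits[0:5] width=5 -> value=8 (bin 01000); offset now 5 = byte 0 bit 5; 19 bits remain
Read 2: bits[5:17] width=12 -> value=498 (bin 000111110010); offset now 17 = byte 2 bit 1; 7 bits remain
Read 3: bits[17:22] width=5 -> value=15 (bin 01111); offset now 22 = byte 2 bit 6; 2 bits remain
Read 4: bits[22:23] width=1 -> value=0 (bin 0); offset now 23 = byte 2 bit 7; 1 bits remain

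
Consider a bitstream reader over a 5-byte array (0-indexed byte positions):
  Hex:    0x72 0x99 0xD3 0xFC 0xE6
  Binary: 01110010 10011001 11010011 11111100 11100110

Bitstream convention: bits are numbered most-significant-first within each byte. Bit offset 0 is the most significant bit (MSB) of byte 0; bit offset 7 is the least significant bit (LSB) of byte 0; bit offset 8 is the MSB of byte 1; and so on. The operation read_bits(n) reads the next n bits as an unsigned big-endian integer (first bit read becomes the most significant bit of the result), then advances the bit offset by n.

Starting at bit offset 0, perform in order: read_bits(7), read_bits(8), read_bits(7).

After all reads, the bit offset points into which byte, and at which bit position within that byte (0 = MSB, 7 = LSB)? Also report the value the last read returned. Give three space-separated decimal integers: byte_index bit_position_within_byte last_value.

Read 1: bits[0:7] width=7 -> value=57 (bin 0111001); offset now 7 = byte 0 bit 7; 33 bits remain
Read 2: bits[7:15] width=8 -> value=76 (bin 01001100); offset now 15 = byte 1 bit 7; 25 bits remain
Read 3: bits[15:22] width=7 -> value=116 (bin 1110100); offset now 22 = byte 2 bit 6; 18 bits remain

Answer: 2 6 116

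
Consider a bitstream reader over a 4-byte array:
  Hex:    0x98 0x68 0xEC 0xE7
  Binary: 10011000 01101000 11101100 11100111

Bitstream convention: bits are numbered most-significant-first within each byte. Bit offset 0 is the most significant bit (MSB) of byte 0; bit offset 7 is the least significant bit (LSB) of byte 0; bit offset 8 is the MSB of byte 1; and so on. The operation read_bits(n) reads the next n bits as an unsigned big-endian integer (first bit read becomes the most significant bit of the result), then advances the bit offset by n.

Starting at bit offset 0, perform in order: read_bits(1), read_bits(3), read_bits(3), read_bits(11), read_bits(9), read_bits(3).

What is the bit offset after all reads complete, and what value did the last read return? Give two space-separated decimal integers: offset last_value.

Answer: 30 1

Derivation:
Read 1: bits[0:1] width=1 -> value=1 (bin 1); offset now 1 = byte 0 bit 1; 31 bits remain
Read 2: bits[1:4] width=3 -> value=1 (bin 001); offset now 4 = byte 0 bit 4; 28 bits remain
Read 3: bits[4:7] width=3 -> value=4 (bin 100); offset now 7 = byte 0 bit 7; 25 bits remain
Read 4: bits[7:18] width=11 -> value=419 (bin 00110100011); offset now 18 = byte 2 bit 2; 14 bits remain
Read 5: bits[18:27] width=9 -> value=359 (bin 101100111); offset now 27 = byte 3 bit 3; 5 bits remain
Read 6: bits[27:30] width=3 -> value=1 (bin 001); offset now 30 = byte 3 bit 6; 2 bits remain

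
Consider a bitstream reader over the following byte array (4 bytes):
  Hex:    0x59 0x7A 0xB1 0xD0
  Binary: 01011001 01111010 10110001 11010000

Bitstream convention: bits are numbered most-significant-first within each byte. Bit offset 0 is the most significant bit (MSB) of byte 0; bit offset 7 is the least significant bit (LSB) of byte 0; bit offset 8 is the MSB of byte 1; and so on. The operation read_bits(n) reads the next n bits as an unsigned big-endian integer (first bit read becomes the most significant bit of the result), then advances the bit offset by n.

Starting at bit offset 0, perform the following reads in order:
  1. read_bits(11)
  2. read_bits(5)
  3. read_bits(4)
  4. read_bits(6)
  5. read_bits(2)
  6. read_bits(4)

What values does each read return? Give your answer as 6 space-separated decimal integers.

Read 1: bits[0:11] width=11 -> value=715 (bin 01011001011); offset now 11 = byte 1 bit 3; 21 bits remain
Read 2: bits[11:16] width=5 -> value=26 (bin 11010); offset now 16 = byte 2 bit 0; 16 bits remain
Read 3: bits[16:20] width=4 -> value=11 (bin 1011); offset now 20 = byte 2 bit 4; 12 bits remain
Read 4: bits[20:26] width=6 -> value=7 (bin 000111); offset now 26 = byte 3 bit 2; 6 bits remain
Read 5: bits[26:28] width=2 -> value=1 (bin 01); offset now 28 = byte 3 bit 4; 4 bits remain
Read 6: bits[28:32] width=4 -> value=0 (bin 0000); offset now 32 = byte 4 bit 0; 0 bits remain

Answer: 715 26 11 7 1 0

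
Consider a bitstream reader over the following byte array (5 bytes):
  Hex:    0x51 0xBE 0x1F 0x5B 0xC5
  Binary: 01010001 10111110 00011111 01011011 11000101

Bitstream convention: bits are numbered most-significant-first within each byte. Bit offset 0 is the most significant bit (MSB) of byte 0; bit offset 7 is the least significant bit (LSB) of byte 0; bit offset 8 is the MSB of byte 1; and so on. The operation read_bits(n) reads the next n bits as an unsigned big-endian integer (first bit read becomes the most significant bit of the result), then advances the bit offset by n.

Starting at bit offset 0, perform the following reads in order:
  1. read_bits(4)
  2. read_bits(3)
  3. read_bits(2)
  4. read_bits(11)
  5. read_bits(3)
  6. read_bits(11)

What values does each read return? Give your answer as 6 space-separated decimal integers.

Answer: 5 0 3 993 7 1391

Derivation:
Read 1: bits[0:4] width=4 -> value=5 (bin 0101); offset now 4 = byte 0 bit 4; 36 bits remain
Read 2: bits[4:7] width=3 -> value=0 (bin 000); offset now 7 = byte 0 bit 7; 33 bits remain
Read 3: bits[7:9] width=2 -> value=3 (bin 11); offset now 9 = byte 1 bit 1; 31 bits remain
Read 4: bits[9:20] width=11 -> value=993 (bin 01111100001); offset now 20 = byte 2 bit 4; 20 bits remain
Read 5: bits[20:23] width=3 -> value=7 (bin 111); offset now 23 = byte 2 bit 7; 17 bits remain
Read 6: bits[23:34] width=11 -> value=1391 (bin 10101101111); offset now 34 = byte 4 bit 2; 6 bits remain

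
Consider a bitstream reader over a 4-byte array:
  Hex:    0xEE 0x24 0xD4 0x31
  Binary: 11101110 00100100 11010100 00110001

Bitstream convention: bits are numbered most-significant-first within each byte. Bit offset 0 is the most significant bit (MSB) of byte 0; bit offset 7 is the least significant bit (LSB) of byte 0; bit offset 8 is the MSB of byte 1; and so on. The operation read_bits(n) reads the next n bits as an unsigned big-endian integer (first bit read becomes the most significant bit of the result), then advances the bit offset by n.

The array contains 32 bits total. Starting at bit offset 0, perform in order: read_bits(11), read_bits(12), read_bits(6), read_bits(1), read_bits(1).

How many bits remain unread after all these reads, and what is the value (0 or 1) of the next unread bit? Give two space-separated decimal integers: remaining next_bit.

Answer: 1 1

Derivation:
Read 1: bits[0:11] width=11 -> value=1905 (bin 11101110001); offset now 11 = byte 1 bit 3; 21 bits remain
Read 2: bits[11:23] width=12 -> value=618 (bin 001001101010); offset now 23 = byte 2 bit 7; 9 bits remain
Read 3: bits[23:29] width=6 -> value=6 (bin 000110); offset now 29 = byte 3 bit 5; 3 bits remain
Read 4: bits[29:30] width=1 -> value=0 (bin 0); offset now 30 = byte 3 bit 6; 2 bits remain
Read 5: bits[30:31] width=1 -> value=0 (bin 0); offset now 31 = byte 3 bit 7; 1 bits remain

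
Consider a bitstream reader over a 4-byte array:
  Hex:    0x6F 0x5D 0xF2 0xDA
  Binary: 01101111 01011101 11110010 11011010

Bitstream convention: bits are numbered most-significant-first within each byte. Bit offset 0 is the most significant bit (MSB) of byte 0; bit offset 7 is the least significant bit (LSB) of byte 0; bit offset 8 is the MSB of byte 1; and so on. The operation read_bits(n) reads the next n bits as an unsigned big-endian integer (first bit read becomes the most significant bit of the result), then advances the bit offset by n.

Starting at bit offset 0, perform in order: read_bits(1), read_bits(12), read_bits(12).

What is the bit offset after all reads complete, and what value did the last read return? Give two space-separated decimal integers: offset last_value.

Answer: 25 3045

Derivation:
Read 1: bits[0:1] width=1 -> value=0 (bin 0); offset now 1 = byte 0 bit 1; 31 bits remain
Read 2: bits[1:13] width=12 -> value=3563 (bin 110111101011); offset now 13 = byte 1 bit 5; 19 bits remain
Read 3: bits[13:25] width=12 -> value=3045 (bin 101111100101); offset now 25 = byte 3 bit 1; 7 bits remain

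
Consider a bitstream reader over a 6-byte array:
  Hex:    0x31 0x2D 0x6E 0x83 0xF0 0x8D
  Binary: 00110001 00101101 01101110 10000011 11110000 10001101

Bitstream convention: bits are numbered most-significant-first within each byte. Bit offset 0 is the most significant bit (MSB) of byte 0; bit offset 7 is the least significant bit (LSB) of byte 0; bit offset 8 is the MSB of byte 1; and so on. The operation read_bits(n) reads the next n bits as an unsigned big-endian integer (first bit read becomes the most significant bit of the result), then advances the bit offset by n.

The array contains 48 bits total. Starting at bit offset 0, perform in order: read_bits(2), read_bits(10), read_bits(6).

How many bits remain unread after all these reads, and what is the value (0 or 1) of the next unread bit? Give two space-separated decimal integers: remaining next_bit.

Answer: 30 1

Derivation:
Read 1: bits[0:2] width=2 -> value=0 (bin 00); offset now 2 = byte 0 bit 2; 46 bits remain
Read 2: bits[2:12] width=10 -> value=786 (bin 1100010010); offset now 12 = byte 1 bit 4; 36 bits remain
Read 3: bits[12:18] width=6 -> value=53 (bin 110101); offset now 18 = byte 2 bit 2; 30 bits remain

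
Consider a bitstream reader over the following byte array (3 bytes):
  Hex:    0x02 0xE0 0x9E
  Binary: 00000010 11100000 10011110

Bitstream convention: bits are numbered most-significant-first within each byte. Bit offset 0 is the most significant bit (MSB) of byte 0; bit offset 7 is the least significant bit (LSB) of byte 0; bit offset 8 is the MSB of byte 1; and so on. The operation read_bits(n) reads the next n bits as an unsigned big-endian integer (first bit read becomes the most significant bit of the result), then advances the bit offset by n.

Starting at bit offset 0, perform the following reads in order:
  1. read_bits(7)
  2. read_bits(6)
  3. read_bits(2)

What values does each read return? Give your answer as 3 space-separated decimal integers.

Read 1: bits[0:7] width=7 -> value=1 (bin 0000001); offset now 7 = byte 0 bit 7; 17 bits remain
Read 2: bits[7:13] width=6 -> value=28 (bin 011100); offset now 13 = byte 1 bit 5; 11 bits remain
Read 3: bits[13:15] width=2 -> value=0 (bin 00); offset now 15 = byte 1 bit 7; 9 bits remain

Answer: 1 28 0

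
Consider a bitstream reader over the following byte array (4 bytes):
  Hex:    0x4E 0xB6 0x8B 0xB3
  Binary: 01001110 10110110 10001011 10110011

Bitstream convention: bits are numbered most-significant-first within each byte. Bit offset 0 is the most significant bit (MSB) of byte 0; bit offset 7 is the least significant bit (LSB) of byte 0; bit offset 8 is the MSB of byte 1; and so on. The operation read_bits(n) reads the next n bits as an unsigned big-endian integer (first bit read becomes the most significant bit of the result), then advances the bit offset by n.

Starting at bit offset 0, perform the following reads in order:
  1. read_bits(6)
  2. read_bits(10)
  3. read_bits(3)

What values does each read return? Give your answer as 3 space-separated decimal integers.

Read 1: bits[0:6] width=6 -> value=19 (bin 010011); offset now 6 = byte 0 bit 6; 26 bits remain
Read 2: bits[6:16] width=10 -> value=694 (bin 1010110110); offset now 16 = byte 2 bit 0; 16 bits remain
Read 3: bits[16:19] width=3 -> value=4 (bin 100); offset now 19 = byte 2 bit 3; 13 bits remain

Answer: 19 694 4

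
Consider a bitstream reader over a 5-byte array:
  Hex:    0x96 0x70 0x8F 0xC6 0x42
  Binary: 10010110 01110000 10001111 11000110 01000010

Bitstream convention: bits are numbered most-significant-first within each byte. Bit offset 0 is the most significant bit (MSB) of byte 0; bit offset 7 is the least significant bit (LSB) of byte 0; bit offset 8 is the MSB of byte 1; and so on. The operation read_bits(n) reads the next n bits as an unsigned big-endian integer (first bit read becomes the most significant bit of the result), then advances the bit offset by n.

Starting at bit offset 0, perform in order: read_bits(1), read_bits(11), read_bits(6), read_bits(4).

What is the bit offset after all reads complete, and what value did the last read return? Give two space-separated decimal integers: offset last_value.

Answer: 22 3

Derivation:
Read 1: bits[0:1] width=1 -> value=1 (bin 1); offset now 1 = byte 0 bit 1; 39 bits remain
Read 2: bits[1:12] width=11 -> value=359 (bin 00101100111); offset now 12 = byte 1 bit 4; 28 bits remain
Read 3: bits[12:18] width=6 -> value=2 (bin 000010); offset now 18 = byte 2 bit 2; 22 bits remain
Read 4: bits[18:22] width=4 -> value=3 (bin 0011); offset now 22 = byte 2 bit 6; 18 bits remain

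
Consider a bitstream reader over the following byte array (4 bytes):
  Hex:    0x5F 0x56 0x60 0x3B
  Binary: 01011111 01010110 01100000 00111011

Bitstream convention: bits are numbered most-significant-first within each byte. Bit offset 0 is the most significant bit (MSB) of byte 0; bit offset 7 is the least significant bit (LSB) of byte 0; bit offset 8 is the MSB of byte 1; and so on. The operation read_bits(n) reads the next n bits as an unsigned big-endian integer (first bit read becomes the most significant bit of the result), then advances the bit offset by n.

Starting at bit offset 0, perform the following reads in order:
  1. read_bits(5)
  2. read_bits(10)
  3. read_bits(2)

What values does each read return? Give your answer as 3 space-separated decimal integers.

Answer: 11 939 0

Derivation:
Read 1: bits[0:5] width=5 -> value=11 (bin 01011); offset now 5 = byte 0 bit 5; 27 bits remain
Read 2: bits[5:15] width=10 -> value=939 (bin 1110101011); offset now 15 = byte 1 bit 7; 17 bits remain
Read 3: bits[15:17] width=2 -> value=0 (bin 00); offset now 17 = byte 2 bit 1; 15 bits remain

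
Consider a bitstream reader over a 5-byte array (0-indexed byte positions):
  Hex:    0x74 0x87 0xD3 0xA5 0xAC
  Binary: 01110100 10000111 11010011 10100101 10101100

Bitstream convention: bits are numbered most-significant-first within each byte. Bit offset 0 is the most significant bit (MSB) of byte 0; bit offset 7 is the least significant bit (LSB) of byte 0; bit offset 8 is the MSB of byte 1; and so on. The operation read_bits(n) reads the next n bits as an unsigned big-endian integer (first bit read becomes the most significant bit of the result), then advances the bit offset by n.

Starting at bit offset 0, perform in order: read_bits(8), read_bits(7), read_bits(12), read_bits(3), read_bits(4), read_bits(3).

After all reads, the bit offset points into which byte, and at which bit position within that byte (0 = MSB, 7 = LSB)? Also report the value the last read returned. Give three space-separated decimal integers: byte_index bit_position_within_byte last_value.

Read 1: bits[0:8] width=8 -> value=116 (bin 01110100); offset now 8 = byte 1 bit 0; 32 bits remain
Read 2: bits[8:15] width=7 -> value=67 (bin 1000011); offset now 15 = byte 1 bit 7; 25 bits remain
Read 3: bits[15:27] width=12 -> value=3741 (bin 111010011101); offset now 27 = byte 3 bit 3; 13 bits remain
Read 4: bits[27:30] width=3 -> value=1 (bin 001); offset now 30 = byte 3 bit 6; 10 bits remain
Read 5: bits[30:34] width=4 -> value=6 (bin 0110); offset now 34 = byte 4 bit 2; 6 bits remain
Read 6: bits[34:37] width=3 -> value=5 (bin 101); offset now 37 = byte 4 bit 5; 3 bits remain

Answer: 4 5 5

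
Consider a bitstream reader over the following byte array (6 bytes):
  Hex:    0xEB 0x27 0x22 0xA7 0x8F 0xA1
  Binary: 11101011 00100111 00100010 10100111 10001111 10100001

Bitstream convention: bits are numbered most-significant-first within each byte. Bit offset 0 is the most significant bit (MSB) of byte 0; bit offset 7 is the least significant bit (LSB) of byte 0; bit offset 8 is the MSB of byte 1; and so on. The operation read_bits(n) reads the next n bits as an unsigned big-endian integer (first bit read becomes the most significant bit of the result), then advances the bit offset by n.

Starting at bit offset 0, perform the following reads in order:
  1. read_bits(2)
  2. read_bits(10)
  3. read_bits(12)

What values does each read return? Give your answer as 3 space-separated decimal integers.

Answer: 3 690 1826

Derivation:
Read 1: bits[0:2] width=2 -> value=3 (bin 11); offset now 2 = byte 0 bit 2; 46 bits remain
Read 2: bits[2:12] width=10 -> value=690 (bin 1010110010); offset now 12 = byte 1 bit 4; 36 bits remain
Read 3: bits[12:24] width=12 -> value=1826 (bin 011100100010); offset now 24 = byte 3 bit 0; 24 bits remain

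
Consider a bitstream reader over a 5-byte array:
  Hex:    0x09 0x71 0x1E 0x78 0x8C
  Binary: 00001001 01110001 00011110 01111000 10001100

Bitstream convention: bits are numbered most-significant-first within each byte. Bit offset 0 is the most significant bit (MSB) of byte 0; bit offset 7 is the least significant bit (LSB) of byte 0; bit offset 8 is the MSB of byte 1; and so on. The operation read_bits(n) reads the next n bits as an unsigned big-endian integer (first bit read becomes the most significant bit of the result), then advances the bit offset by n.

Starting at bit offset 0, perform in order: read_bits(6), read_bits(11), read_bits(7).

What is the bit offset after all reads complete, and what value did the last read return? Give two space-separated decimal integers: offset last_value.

Answer: 24 30

Derivation:
Read 1: bits[0:6] width=6 -> value=2 (bin 000010); offset now 6 = byte 0 bit 6; 34 bits remain
Read 2: bits[6:17] width=11 -> value=738 (bin 01011100010); offset now 17 = byte 2 bit 1; 23 bits remain
Read 3: bits[17:24] width=7 -> value=30 (bin 0011110); offset now 24 = byte 3 bit 0; 16 bits remain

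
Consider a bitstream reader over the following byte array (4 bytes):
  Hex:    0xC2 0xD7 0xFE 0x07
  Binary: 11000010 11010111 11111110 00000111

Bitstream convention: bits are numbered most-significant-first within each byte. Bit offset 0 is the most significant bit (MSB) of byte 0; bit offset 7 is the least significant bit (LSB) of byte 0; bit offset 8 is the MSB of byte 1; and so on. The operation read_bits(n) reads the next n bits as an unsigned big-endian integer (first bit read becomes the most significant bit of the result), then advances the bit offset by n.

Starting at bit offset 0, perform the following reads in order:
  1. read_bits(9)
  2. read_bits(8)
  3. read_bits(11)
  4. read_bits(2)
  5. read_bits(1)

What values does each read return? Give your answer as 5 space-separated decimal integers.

Read 1: bits[0:9] width=9 -> value=389 (bin 110000101); offset now 9 = byte 1 bit 1; 23 bits remain
Read 2: bits[9:17] width=8 -> value=175 (bin 10101111); offset now 17 = byte 2 bit 1; 15 bits remain
Read 3: bits[17:28] width=11 -> value=2016 (bin 11111100000); offset now 28 = byte 3 bit 4; 4 bits remain
Read 4: bits[28:30] width=2 -> value=1 (bin 01); offset now 30 = byte 3 bit 6; 2 bits remain
Read 5: bits[30:31] width=1 -> value=1 (bin 1); offset now 31 = byte 3 bit 7; 1 bits remain

Answer: 389 175 2016 1 1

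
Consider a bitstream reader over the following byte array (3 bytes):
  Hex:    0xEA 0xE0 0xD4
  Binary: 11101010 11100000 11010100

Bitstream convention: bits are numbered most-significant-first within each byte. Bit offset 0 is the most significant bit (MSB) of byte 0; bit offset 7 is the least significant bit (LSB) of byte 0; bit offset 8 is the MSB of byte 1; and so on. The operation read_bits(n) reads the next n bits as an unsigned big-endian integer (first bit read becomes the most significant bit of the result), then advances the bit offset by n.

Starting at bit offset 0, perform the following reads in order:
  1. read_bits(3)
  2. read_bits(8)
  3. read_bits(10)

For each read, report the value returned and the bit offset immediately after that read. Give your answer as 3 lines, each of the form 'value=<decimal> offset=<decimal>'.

Answer: value=7 offset=3
value=87 offset=11
value=26 offset=21

Derivation:
Read 1: bits[0:3] width=3 -> value=7 (bin 111); offset now 3 = byte 0 bit 3; 21 bits remain
Read 2: bits[3:11] width=8 -> value=87 (bin 01010111); offset now 11 = byte 1 bit 3; 13 bits remain
Read 3: bits[11:21] width=10 -> value=26 (bin 0000011010); offset now 21 = byte 2 bit 5; 3 bits remain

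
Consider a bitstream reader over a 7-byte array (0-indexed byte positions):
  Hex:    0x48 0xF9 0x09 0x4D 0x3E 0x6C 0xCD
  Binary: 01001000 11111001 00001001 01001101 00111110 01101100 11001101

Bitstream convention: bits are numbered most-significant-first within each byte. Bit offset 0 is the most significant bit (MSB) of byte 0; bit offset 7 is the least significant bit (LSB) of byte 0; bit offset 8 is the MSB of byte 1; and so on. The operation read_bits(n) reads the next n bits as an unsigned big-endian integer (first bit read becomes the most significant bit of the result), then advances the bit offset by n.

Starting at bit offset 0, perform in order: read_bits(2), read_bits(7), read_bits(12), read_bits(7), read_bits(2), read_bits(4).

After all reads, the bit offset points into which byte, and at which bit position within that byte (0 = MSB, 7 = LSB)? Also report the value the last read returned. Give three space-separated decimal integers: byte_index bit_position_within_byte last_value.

Read 1: bits[0:2] width=2 -> value=1 (bin 01); offset now 2 = byte 0 bit 2; 54 bits remain
Read 2: bits[2:9] width=7 -> value=17 (bin 0010001); offset now 9 = byte 1 bit 1; 47 bits remain
Read 3: bits[9:21] width=12 -> value=3873 (bin 111100100001); offset now 21 = byte 2 bit 5; 35 bits remain
Read 4: bits[21:28] width=7 -> value=20 (bin 0010100); offset now 28 = byte 3 bit 4; 28 bits remain
Read 5: bits[28:30] width=2 -> value=3 (bin 11); offset now 30 = byte 3 bit 6; 26 bits remain
Read 6: bits[30:34] width=4 -> value=4 (bin 0100); offset now 34 = byte 4 bit 2; 22 bits remain

Answer: 4 2 4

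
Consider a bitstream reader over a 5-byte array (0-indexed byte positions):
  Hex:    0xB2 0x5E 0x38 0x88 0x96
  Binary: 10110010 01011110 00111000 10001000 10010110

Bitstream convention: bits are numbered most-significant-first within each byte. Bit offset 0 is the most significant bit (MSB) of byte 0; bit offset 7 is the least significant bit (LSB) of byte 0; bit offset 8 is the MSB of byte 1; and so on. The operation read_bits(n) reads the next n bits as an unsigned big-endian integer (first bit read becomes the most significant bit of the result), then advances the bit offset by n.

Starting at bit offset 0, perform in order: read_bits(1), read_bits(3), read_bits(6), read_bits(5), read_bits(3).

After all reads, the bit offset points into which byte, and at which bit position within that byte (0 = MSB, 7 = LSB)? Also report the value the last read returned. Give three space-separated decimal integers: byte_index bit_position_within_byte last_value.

Answer: 2 2 0

Derivation:
Read 1: bits[0:1] width=1 -> value=1 (bin 1); offset now 1 = byte 0 bit 1; 39 bits remain
Read 2: bits[1:4] width=3 -> value=3 (bin 011); offset now 4 = byte 0 bit 4; 36 bits remain
Read 3: bits[4:10] width=6 -> value=9 (bin 001001); offset now 10 = byte 1 bit 2; 30 bits remain
Read 4: bits[10:15] width=5 -> value=15 (bin 01111); offset now 15 = byte 1 bit 7; 25 bits remain
Read 5: bits[15:18] width=3 -> value=0 (bin 000); offset now 18 = byte 2 bit 2; 22 bits remain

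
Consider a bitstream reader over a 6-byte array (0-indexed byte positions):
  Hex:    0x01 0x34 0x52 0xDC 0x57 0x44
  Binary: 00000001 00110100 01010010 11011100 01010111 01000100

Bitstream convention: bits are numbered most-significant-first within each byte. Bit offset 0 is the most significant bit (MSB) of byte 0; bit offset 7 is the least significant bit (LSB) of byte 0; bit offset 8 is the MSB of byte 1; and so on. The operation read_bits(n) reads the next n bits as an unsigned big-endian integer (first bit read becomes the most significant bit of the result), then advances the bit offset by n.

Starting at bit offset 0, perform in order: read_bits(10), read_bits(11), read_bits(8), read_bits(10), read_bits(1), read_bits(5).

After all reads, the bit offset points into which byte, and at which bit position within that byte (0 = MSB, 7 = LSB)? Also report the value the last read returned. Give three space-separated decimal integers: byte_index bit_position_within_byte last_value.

Read 1: bits[0:10] width=10 -> value=4 (bin 0000000100); offset now 10 = byte 1 bit 2; 38 bits remain
Read 2: bits[10:21] width=11 -> value=1674 (bin 11010001010); offset now 21 = byte 2 bit 5; 27 bits remain
Read 3: bits[21:29] width=8 -> value=91 (bin 01011011); offset now 29 = byte 3 bit 5; 19 bits remain
Read 4: bits[29:39] width=10 -> value=555 (bin 1000101011); offset now 39 = byte 4 bit 7; 9 bits remain
Read 5: bits[39:40] width=1 -> value=1 (bin 1); offset now 40 = byte 5 bit 0; 8 bits remain
Read 6: bits[40:45] width=5 -> value=8 (bin 01000); offset now 45 = byte 5 bit 5; 3 bits remain

Answer: 5 5 8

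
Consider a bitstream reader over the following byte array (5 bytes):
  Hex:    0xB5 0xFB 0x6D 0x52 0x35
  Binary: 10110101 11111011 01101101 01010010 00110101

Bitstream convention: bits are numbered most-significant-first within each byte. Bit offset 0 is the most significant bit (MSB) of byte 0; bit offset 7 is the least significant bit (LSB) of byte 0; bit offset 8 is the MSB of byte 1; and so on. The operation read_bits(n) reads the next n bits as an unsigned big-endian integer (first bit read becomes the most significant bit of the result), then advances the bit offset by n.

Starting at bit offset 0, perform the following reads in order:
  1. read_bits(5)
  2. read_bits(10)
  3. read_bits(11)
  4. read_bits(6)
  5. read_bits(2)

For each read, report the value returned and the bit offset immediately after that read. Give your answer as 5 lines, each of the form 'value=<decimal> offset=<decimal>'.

Answer: value=22 offset=5
value=765 offset=15
value=1461 offset=26
value=18 offset=32
value=0 offset=34

Derivation:
Read 1: bits[0:5] width=5 -> value=22 (bin 10110); offset now 5 = byte 0 bit 5; 35 bits remain
Read 2: bits[5:15] width=10 -> value=765 (bin 1011111101); offset now 15 = byte 1 bit 7; 25 bits remain
Read 3: bits[15:26] width=11 -> value=1461 (bin 10110110101); offset now 26 = byte 3 bit 2; 14 bits remain
Read 4: bits[26:32] width=6 -> value=18 (bin 010010); offset now 32 = byte 4 bit 0; 8 bits remain
Read 5: bits[32:34] width=2 -> value=0 (bin 00); offset now 34 = byte 4 bit 2; 6 bits remain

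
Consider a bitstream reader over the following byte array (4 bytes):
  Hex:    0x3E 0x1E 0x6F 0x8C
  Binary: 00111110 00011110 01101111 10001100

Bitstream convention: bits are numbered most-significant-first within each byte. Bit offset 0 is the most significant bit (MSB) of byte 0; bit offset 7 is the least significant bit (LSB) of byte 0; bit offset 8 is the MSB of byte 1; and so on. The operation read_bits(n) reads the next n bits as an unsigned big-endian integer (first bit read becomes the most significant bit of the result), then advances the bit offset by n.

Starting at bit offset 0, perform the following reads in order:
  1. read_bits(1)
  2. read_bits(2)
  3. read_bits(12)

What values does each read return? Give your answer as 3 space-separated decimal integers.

Read 1: bits[0:1] width=1 -> value=0 (bin 0); offset now 1 = byte 0 bit 1; 31 bits remain
Read 2: bits[1:3] width=2 -> value=1 (bin 01); offset now 3 = byte 0 bit 3; 29 bits remain
Read 3: bits[3:15] width=12 -> value=3855 (bin 111100001111); offset now 15 = byte 1 bit 7; 17 bits remain

Answer: 0 1 3855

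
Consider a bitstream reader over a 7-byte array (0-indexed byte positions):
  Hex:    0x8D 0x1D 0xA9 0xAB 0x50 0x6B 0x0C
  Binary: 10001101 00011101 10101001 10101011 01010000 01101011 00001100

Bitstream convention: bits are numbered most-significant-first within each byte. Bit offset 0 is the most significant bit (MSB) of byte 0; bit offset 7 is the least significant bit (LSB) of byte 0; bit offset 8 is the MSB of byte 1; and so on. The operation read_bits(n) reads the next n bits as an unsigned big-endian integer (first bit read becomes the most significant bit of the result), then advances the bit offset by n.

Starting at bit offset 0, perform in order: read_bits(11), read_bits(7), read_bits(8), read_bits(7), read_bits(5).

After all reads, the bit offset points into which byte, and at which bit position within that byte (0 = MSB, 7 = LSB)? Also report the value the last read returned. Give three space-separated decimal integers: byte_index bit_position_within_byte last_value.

Answer: 4 6 20

Derivation:
Read 1: bits[0:11] width=11 -> value=1128 (bin 10001101000); offset now 11 = byte 1 bit 3; 45 bits remain
Read 2: bits[11:18] width=7 -> value=118 (bin 1110110); offset now 18 = byte 2 bit 2; 38 bits remain
Read 3: bits[18:26] width=8 -> value=166 (bin 10100110); offset now 26 = byte 3 bit 2; 30 bits remain
Read 4: bits[26:33] width=7 -> value=86 (bin 1010110); offset now 33 = byte 4 bit 1; 23 bits remain
Read 5: bits[33:38] width=5 -> value=20 (bin 10100); offset now 38 = byte 4 bit 6; 18 bits remain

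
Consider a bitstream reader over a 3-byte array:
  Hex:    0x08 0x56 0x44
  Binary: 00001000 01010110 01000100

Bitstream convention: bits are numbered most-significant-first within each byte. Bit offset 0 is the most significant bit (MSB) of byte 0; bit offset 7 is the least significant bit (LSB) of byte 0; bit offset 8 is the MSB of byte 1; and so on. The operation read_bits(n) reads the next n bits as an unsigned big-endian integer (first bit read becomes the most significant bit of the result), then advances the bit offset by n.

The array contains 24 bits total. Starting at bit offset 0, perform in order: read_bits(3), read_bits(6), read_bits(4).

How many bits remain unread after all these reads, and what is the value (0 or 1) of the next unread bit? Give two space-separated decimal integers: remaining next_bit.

Read 1: bits[0:3] width=3 -> value=0 (bin 000); offset now 3 = byte 0 bit 3; 21 bits remain
Read 2: bits[3:9] width=6 -> value=16 (bin 010000); offset now 9 = byte 1 bit 1; 15 bits remain
Read 3: bits[9:13] width=4 -> value=10 (bin 1010); offset now 13 = byte 1 bit 5; 11 bits remain

Answer: 11 1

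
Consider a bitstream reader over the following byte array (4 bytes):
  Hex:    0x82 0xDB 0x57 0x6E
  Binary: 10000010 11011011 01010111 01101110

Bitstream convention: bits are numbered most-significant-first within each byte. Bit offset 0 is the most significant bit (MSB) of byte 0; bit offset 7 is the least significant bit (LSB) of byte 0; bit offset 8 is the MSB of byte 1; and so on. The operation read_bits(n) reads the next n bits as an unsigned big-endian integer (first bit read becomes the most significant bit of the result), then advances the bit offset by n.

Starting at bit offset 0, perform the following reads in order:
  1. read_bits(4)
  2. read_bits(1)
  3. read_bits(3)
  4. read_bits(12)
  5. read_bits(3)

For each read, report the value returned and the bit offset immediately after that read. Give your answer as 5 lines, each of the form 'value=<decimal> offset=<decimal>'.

Answer: value=8 offset=4
value=0 offset=5
value=2 offset=8
value=3509 offset=20
value=3 offset=23

Derivation:
Read 1: bits[0:4] width=4 -> value=8 (bin 1000); offset now 4 = byte 0 bit 4; 28 bits remain
Read 2: bits[4:5] width=1 -> value=0 (bin 0); offset now 5 = byte 0 bit 5; 27 bits remain
Read 3: bits[5:8] width=3 -> value=2 (bin 010); offset now 8 = byte 1 bit 0; 24 bits remain
Read 4: bits[8:20] width=12 -> value=3509 (bin 110110110101); offset now 20 = byte 2 bit 4; 12 bits remain
Read 5: bits[20:23] width=3 -> value=3 (bin 011); offset now 23 = byte 2 bit 7; 9 bits remain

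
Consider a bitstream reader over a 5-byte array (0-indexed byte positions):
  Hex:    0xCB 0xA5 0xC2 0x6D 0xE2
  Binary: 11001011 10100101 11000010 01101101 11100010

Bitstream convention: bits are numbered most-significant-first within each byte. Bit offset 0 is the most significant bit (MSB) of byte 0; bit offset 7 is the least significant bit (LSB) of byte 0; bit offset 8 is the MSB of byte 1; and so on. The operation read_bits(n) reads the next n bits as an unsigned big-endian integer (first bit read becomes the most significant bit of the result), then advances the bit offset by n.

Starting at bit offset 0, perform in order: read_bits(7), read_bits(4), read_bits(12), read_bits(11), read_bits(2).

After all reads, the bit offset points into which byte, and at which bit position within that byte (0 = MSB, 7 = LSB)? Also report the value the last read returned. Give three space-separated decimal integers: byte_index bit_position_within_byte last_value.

Answer: 4 4 2

Derivation:
Read 1: bits[0:7] width=7 -> value=101 (bin 1100101); offset now 7 = byte 0 bit 7; 33 bits remain
Read 2: bits[7:11] width=4 -> value=13 (bin 1101); offset now 11 = byte 1 bit 3; 29 bits remain
Read 3: bits[11:23] width=12 -> value=737 (bin 001011100001); offset now 23 = byte 2 bit 7; 17 bits remain
Read 4: bits[23:34] width=11 -> value=439 (bin 00110110111); offset now 34 = byte 4 bit 2; 6 bits remain
Read 5: bits[34:36] width=2 -> value=2 (bin 10); offset now 36 = byte 4 bit 4; 4 bits remain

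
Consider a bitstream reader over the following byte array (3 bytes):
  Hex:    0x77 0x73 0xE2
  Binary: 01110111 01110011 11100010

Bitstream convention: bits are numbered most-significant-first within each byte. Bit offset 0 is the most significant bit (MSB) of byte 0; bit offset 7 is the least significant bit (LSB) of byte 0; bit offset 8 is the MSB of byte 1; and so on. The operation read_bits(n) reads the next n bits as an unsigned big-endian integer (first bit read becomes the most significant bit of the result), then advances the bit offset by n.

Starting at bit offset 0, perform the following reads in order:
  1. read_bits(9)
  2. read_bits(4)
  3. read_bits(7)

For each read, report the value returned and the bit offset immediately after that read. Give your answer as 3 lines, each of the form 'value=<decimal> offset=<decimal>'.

Answer: value=238 offset=9
value=14 offset=13
value=62 offset=20

Derivation:
Read 1: bits[0:9] width=9 -> value=238 (bin 011101110); offset now 9 = byte 1 bit 1; 15 bits remain
Read 2: bits[9:13] width=4 -> value=14 (bin 1110); offset now 13 = byte 1 bit 5; 11 bits remain
Read 3: bits[13:20] width=7 -> value=62 (bin 0111110); offset now 20 = byte 2 bit 4; 4 bits remain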